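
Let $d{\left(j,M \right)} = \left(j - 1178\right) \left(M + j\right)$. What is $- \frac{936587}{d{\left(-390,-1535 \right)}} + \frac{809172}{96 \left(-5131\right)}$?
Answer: $- \frac{4321049171}{2212487200} \approx -1.953$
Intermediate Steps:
$d{\left(j,M \right)} = \left(-1178 + j\right) \left(M + j\right)$
$- \frac{936587}{d{\left(-390,-1535 \right)}} + \frac{809172}{96 \left(-5131\right)} = - \frac{936587}{\left(-390\right)^{2} - -1808230 - -459420 - -598650} + \frac{809172}{96 \left(-5131\right)} = - \frac{936587}{152100 + 1808230 + 459420 + 598650} + \frac{809172}{-492576} = - \frac{936587}{3018400} + 809172 \left(- \frac{1}{492576}\right) = \left(-936587\right) \frac{1}{3018400} - \frac{9633}{5864} = - \frac{936587}{3018400} - \frac{9633}{5864} = - \frac{4321049171}{2212487200}$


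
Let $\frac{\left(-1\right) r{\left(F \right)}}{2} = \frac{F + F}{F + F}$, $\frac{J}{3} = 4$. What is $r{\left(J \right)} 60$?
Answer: $-120$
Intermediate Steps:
$J = 12$ ($J = 3 \cdot 4 = 12$)
$r{\left(F \right)} = -2$ ($r{\left(F \right)} = - 2 \frac{F + F}{F + F} = - 2 \frac{2 F}{2 F} = - 2 \cdot 2 F \frac{1}{2 F} = \left(-2\right) 1 = -2$)
$r{\left(J \right)} 60 = \left(-2\right) 60 = -120$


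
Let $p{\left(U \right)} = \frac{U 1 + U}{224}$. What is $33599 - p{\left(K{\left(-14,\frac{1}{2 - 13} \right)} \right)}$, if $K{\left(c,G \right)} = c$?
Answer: $\frac{268793}{8} \approx 33599.0$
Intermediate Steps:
$p{\left(U \right)} = \frac{U}{112}$ ($p{\left(U \right)} = \left(U + U\right) \frac{1}{224} = 2 U \frac{1}{224} = \frac{U}{112}$)
$33599 - p{\left(K{\left(-14,\frac{1}{2 - 13} \right)} \right)} = 33599 - \frac{1}{112} \left(-14\right) = 33599 - - \frac{1}{8} = 33599 + \frac{1}{8} = \frac{268793}{8}$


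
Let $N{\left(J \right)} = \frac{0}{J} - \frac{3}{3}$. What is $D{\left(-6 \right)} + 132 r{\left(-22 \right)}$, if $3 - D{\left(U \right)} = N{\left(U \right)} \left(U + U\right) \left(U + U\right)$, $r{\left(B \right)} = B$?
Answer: $-2757$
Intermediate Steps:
$N{\left(J \right)} = -1$ ($N{\left(J \right)} = 0 - 1 = -1$)
$D{\left(U \right)} = 3 + 4 U^{2}$ ($D{\left(U \right)} = 3 - - \left(U + U\right) \left(U + U\right) = 3 - - 2 U 2 U = 3 - - 4 U^{2} = 3 + 4 U^{2}$)
$D{\left(-6 \right)} + 132 r{\left(-22 \right)} = \left(3 + 4 \left(-6\right)^{2}\right) + 132 \left(-22\right) = \left(3 + 4 \cdot 36\right) - 2904 = \left(3 + 144\right) - 2904 = 147 - 2904 = -2757$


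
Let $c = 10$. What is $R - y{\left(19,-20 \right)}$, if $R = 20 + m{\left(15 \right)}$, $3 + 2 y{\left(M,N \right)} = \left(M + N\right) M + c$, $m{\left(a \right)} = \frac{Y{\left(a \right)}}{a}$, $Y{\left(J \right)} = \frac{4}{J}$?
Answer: $\frac{5854}{225} \approx 26.018$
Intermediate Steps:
$m{\left(a \right)} = \frac{4}{a^{2}}$ ($m{\left(a \right)} = \frac{4 \frac{1}{a}}{a} = \frac{4}{a^{2}}$)
$y{\left(M,N \right)} = \frac{7}{2} + \frac{M \left(M + N\right)}{2}$ ($y{\left(M,N \right)} = - \frac{3}{2} + \frac{\left(M + N\right) M + 10}{2} = - \frac{3}{2} + \frac{M \left(M + N\right) + 10}{2} = - \frac{3}{2} + \frac{10 + M \left(M + N\right)}{2} = - \frac{3}{2} + \left(5 + \frac{M \left(M + N\right)}{2}\right) = \frac{7}{2} + \frac{M \left(M + N\right)}{2}$)
$R = \frac{4504}{225}$ ($R = 20 + \frac{4}{225} = \frac{4504}{225} \approx 20.018$)
$R - y{\left(19,-20 \right)} = \frac{4504}{225} - \left(\frac{7}{2} + \frac{19^{2}}{2} + \frac{1}{2} \cdot 19 \left(-20\right)\right) = \frac{4504}{225} - \left(\frac{7}{2} + \frac{1}{2} \cdot 361 - 190\right) = \frac{4504}{225} - \left(\frac{7}{2} + \frac{361}{2} - 190\right) = \frac{4504}{225} - -6 = \frac{4504}{225} + 6 = \frac{5854}{225}$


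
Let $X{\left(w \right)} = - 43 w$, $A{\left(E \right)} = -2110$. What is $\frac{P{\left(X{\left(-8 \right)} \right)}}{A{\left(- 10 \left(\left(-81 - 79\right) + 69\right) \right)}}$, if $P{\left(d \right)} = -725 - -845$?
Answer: $- \frac{12}{211} \approx -0.056872$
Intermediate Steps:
$P{\left(d \right)} = 120$ ($P{\left(d \right)} = -725 + 845 = 120$)
$\frac{P{\left(X{\left(-8 \right)} \right)}}{A{\left(- 10 \left(\left(-81 - 79\right) + 69\right) \right)}} = \frac{120}{-2110} = 120 \left(- \frac{1}{2110}\right) = - \frac{12}{211}$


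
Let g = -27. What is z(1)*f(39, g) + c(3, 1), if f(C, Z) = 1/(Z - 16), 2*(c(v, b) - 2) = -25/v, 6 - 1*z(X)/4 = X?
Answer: -679/258 ≈ -2.6318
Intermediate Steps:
z(X) = 24 - 4*X
c(v, b) = 2 - 25/(2*v) (c(v, b) = 2 + (-25/v)/2 = 2 - 25/(2*v))
f(C, Z) = 1/(-16 + Z)
z(1)*f(39, g) + c(3, 1) = (24 - 4*1)/(-16 - 27) + (2 - 25/2/3) = (24 - 4)/(-43) + (2 - 25/2*1/3) = 20*(-1/43) + (2 - 25/6) = -20/43 - 13/6 = -679/258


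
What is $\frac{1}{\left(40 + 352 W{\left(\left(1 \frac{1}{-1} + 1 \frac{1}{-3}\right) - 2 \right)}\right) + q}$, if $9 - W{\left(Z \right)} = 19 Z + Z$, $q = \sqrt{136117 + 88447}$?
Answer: $\frac{60018}{1600454875} - \frac{9 \sqrt{56141}}{3200909750} \approx 3.6834 \cdot 10^{-5}$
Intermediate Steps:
$q = 2 \sqrt{56141}$ ($q = \sqrt{224564} = 2 \sqrt{56141} \approx 473.88$)
$W{\left(Z \right)} = 9 - 20 Z$ ($W{\left(Z \right)} = 9 - \left(19 Z + Z\right) = 9 - 20 Z$)
$\frac{1}{\left(40 + 352 W{\left(\left(1 \frac{1}{-1} + 1 \frac{1}{-3}\right) - 2 \right)}\right) + q} = \frac{1}{\left(40 + 352 \left(9 - 20 \left(\left(1 \frac{1}{-1} + 1 \frac{1}{-3}\right) - 2\right)\right)\right) + 2 \sqrt{56141}} = \frac{1}{\left(40 + 352 \left(9 - 20 \left(\left(1 \left(-1\right) + 1 \left(- \frac{1}{3}\right)\right) - 2\right)\right)\right) + 2 \sqrt{56141}} = \frac{1}{\left(40 + 352 \left(9 - 20 \left(\left(-1 - \frac{1}{3}\right) - 2\right)\right)\right) + 2 \sqrt{56141}} = \frac{1}{\left(40 + 352 \left(9 - 20 \left(- \frac{4}{3} - 2\right)\right)\right) + 2 \sqrt{56141}} = \frac{1}{\left(40 + 352 \left(9 - - \frac{200}{3}\right)\right) + 2 \sqrt{56141}} = \frac{1}{\left(40 + 352 \left(9 + \frac{200}{3}\right)\right) + 2 \sqrt{56141}} = \frac{1}{\left(40 + 352 \cdot \frac{227}{3}\right) + 2 \sqrt{56141}} = \frac{1}{\left(40 + \frac{79904}{3}\right) + 2 \sqrt{56141}} = \frac{1}{\frac{80024}{3} + 2 \sqrt{56141}}$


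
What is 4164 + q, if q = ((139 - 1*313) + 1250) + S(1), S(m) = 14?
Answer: 5254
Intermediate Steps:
q = 1090 (q = ((139 - 1*313) + 1250) + 14 = ((139 - 313) + 1250) + 14 = (-174 + 1250) + 14 = 1076 + 14 = 1090)
4164 + q = 4164 + 1090 = 5254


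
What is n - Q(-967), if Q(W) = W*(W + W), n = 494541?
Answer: -1375637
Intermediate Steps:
Q(W) = 2*W**2 (Q(W) = W*(2*W) = 2*W**2)
n - Q(-967) = 494541 - 2*(-967)**2 = 494541 - 2*935089 = 494541 - 1*1870178 = 494541 - 1870178 = -1375637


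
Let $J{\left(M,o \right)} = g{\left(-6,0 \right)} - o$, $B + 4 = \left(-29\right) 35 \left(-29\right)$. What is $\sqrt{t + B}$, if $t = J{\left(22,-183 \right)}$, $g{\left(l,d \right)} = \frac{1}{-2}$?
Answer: $\frac{\sqrt{118454}}{2} \approx 172.09$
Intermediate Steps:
$g{\left(l,d \right)} = - \frac{1}{2}$
$B = 29431$ ($B = -4 + \left(-29\right) 35 \left(-29\right) = -4 - -29435 = -4 + 29435 = 29431$)
$J{\left(M,o \right)} = - \frac{1}{2} - o$
$t = \frac{365}{2}$ ($t = - \frac{1}{2} - -183 = - \frac{1}{2} + 183 = \frac{365}{2} \approx 182.5$)
$\sqrt{t + B} = \sqrt{\frac{365}{2} + 29431} = \sqrt{\frac{59227}{2}} = \frac{\sqrt{118454}}{2}$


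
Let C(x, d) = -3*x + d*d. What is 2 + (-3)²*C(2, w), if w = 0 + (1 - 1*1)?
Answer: -52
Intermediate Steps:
w = 0 (w = 0 + (1 - 1) = 0 + 0 = 0)
C(x, d) = d² - 3*x (C(x, d) = -3*x + d² = d² - 3*x)
2 + (-3)²*C(2, w) = 2 + (-3)²*(0² - 3*2) = 2 + 9*(0 - 6) = 2 + 9*(-6) = 2 - 54 = -52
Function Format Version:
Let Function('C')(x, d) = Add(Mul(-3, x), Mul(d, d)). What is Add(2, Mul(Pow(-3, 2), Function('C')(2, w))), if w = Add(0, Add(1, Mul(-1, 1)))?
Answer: -52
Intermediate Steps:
w = 0 (w = Add(0, Add(1, -1)) = Add(0, 0) = 0)
Function('C')(x, d) = Add(Pow(d, 2), Mul(-3, x)) (Function('C')(x, d) = Add(Mul(-3, x), Pow(d, 2)) = Add(Pow(d, 2), Mul(-3, x)))
Add(2, Mul(Pow(-3, 2), Function('C')(2, w))) = Add(2, Mul(Pow(-3, 2), Add(Pow(0, 2), Mul(-3, 2)))) = Add(2, Mul(9, Add(0, -6))) = Add(2, Mul(9, -6)) = Add(2, -54) = -52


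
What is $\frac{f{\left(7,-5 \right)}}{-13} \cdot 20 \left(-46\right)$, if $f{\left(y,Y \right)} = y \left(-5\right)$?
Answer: $- \frac{32200}{13} \approx -2476.9$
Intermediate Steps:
$f{\left(y,Y \right)} = - 5 y$
$\frac{f{\left(7,-5 \right)}}{-13} \cdot 20 \left(-46\right) = \frac{\left(-5\right) 7}{-13} \cdot 20 \left(-46\right) = \left(-35\right) \left(- \frac{1}{13}\right) 20 \left(-46\right) = \frac{35}{13} \cdot 20 \left(-46\right) = \frac{700}{13} \left(-46\right) = - \frac{32200}{13}$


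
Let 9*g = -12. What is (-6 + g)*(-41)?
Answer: 902/3 ≈ 300.67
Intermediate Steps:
g = -4/3 (g = (⅑)*(-12) = -4/3 ≈ -1.3333)
(-6 + g)*(-41) = (-6 - 4/3)*(-41) = -22/3*(-41) = 902/3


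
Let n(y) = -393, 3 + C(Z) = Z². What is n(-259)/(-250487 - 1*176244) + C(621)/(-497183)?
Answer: -164368296459/212163398773 ≈ -0.77472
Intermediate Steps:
C(Z) = -3 + Z²
n(-259)/(-250487 - 1*176244) + C(621)/(-497183) = -393/(-250487 - 1*176244) + (-3 + 621²)/(-497183) = -393/(-250487 - 176244) + (-3 + 385641)*(-1/497183) = -393/(-426731) + 385638*(-1/497183) = -393*(-1/426731) - 385638/497183 = 393/426731 - 385638/497183 = -164368296459/212163398773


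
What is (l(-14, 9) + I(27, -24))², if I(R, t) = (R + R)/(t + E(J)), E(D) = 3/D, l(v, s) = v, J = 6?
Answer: 586756/2209 ≈ 265.62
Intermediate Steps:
I(R, t) = 2*R/(½ + t) (I(R, t) = (R + R)/(t + 3/6) = (2*R)/(t + 3*(⅙)) = (2*R)/(t + ½) = (2*R)/(½ + t) = 2*R/(½ + t))
(l(-14, 9) + I(27, -24))² = (-14 + 4*27/(1 + 2*(-24)))² = (-14 + 4*27/(1 - 48))² = (-14 + 4*27/(-47))² = (-14 + 4*27*(-1/47))² = (-14 - 108/47)² = (-766/47)² = 586756/2209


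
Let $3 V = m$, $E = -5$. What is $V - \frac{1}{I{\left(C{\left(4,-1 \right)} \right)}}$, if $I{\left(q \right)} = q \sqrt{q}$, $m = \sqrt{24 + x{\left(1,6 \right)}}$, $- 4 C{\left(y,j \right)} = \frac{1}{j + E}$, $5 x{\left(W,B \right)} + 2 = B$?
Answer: $- 48 \sqrt{6} + \frac{2 \sqrt{155}}{15} \approx -115.92$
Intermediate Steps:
$x{\left(W,B \right)} = - \frac{2}{5} + \frac{B}{5}$
$C{\left(y,j \right)} = - \frac{1}{4 \left(-5 + j\right)}$ ($C{\left(y,j \right)} = - \frac{1}{4 \left(j - 5\right)} = - \frac{1}{4 \left(-5 + j\right)}$)
$m = \frac{2 \sqrt{155}}{5}$ ($m = \sqrt{24 + \left(- \frac{2}{5} + \frac{1}{5} \cdot 6\right)} = \sqrt{24 + \left(- \frac{2}{5} + \frac{6}{5}\right)} = \sqrt{24 + \frac{4}{5}} = \sqrt{\frac{124}{5}} = \frac{2 \sqrt{155}}{5} \approx 4.98$)
$V = \frac{2 \sqrt{155}}{15}$ ($V = \frac{\frac{2}{5} \sqrt{155}}{3} = \frac{2 \sqrt{155}}{15} \approx 1.66$)
$I{\left(q \right)} = q^{\frac{3}{2}}$
$V - \frac{1}{I{\left(C{\left(4,-1 \right)} \right)}} = \frac{2 \sqrt{155}}{15} - \frac{1}{\left(- \frac{1}{-20 + 4 \left(-1\right)}\right)^{\frac{3}{2}}} = \frac{2 \sqrt{155}}{15} - \frac{1}{\left(- \frac{1}{-20 - 4}\right)^{\frac{3}{2}}} = \frac{2 \sqrt{155}}{15} - \frac{1}{\left(- \frac{1}{-24}\right)^{\frac{3}{2}}} = \frac{2 \sqrt{155}}{15} - \frac{1}{\left(\left(-1\right) \left(- \frac{1}{24}\right)\right)^{\frac{3}{2}}} = \frac{2 \sqrt{155}}{15} - \frac{1}{\left(\frac{1}{24}\right)^{\frac{3}{2}}} = \frac{2 \sqrt{155}}{15} - \frac{1}{\frac{1}{288} \sqrt{6}} = \frac{2 \sqrt{155}}{15} - 48 \sqrt{6} = - 48 \sqrt{6} + \frac{2 \sqrt{155}}{15}$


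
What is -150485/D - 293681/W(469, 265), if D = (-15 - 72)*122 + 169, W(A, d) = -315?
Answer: 622980164/658035 ≈ 946.73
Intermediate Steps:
D = -10445 (D = -87*122 + 169 = -10614 + 169 = -10445)
-150485/D - 293681/W(469, 265) = -150485/(-10445) - 293681/(-315) = -150485*(-1/10445) - 293681*(-1/315) = 30097/2089 + 293681/315 = 622980164/658035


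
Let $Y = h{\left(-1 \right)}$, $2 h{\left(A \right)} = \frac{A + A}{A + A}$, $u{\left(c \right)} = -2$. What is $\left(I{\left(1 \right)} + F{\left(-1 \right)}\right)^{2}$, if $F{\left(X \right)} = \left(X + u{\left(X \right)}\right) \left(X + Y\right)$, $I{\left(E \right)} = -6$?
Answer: $\frac{81}{4} \approx 20.25$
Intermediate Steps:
$h{\left(A \right)} = \frac{1}{2}$ ($h{\left(A \right)} = \frac{\left(A + A\right) \frac{1}{A + A}}{2} = \frac{2 A \frac{1}{2 A}}{2} = \frac{1}{2} \cdot 1 = \frac{1}{2}$)
$Y = \frac{1}{2} \approx 0.5$
$F{\left(X \right)} = \left(\frac{1}{2} + X\right) \left(-2 + X\right)$ ($F{\left(X \right)} = \left(X - 2\right) \left(X + \frac{1}{2}\right) = \left(-2 + X\right) \left(\frac{1}{2} + X\right) = \left(\frac{1}{2} + X\right) \left(-2 + X\right)$)
$\left(I{\left(1 \right)} + F{\left(-1 \right)}\right)^{2} = \left(-6 - \left(- \frac{1}{2} - 1\right)\right)^{2} = \left(-6 + \left(-1 + 1 + \frac{3}{2}\right)\right)^{2} = \left(-6 + \frac{3}{2}\right)^{2} = \left(- \frac{9}{2}\right)^{2} = \frac{81}{4}$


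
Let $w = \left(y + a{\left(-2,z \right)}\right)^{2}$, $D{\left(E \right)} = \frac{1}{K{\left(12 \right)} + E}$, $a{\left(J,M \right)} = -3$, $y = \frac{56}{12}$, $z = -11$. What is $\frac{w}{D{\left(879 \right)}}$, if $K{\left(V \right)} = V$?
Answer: $2475$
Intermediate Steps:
$y = \frac{14}{3}$ ($y = 56 \cdot \frac{1}{12} = \frac{14}{3} \approx 4.6667$)
$D{\left(E \right)} = \frac{1}{12 + E}$
$w = \frac{25}{9}$ ($w = \left(\frac{14}{3} - 3\right)^{2} = \left(\frac{5}{3}\right)^{2} = \frac{25}{9} \approx 2.7778$)
$\frac{w}{D{\left(879 \right)}} = \frac{25}{9 \frac{1}{12 + 879}} = \frac{25}{9 \cdot \frac{1}{891}} = \frac{25 \frac{1}{\frac{1}{891}}}{9} = \frac{25}{9} \cdot 891 = 2475$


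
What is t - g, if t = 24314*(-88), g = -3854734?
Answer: 1715102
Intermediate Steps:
t = -2139632
t - g = -2139632 - 1*(-3854734) = -2139632 + 3854734 = 1715102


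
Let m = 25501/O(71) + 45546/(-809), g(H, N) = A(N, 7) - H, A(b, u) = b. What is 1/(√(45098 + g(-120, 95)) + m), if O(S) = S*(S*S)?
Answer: 4714101019005565903/3533941825828613639904 + 83839201920900001*√45313/3533941825828613639904 ≈ 0.0063840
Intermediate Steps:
g(H, N) = N - H
O(S) = S³ (O(S) = S*S² = S³)
m = -16280784097/289549999 (m = 25501/(71³) + 45546/(-809) = 25501/357911 + 45546*(-1/809) = 25501*(1/357911) - 45546/809 = 25501/357911 - 45546/809 = -16280784097/289549999 ≈ -56.228)
1/(√(45098 + g(-120, 95)) + m) = 1/(√(45098 + (95 - 1*(-120))) - 16280784097/289549999) = 1/(√(45098 + (95 + 120)) - 16280784097/289549999) = 1/(√(45098 + 215) - 16280784097/289549999) = 1/(√45313 - 16280784097/289549999) = 1/(-16280784097/289549999 + √45313)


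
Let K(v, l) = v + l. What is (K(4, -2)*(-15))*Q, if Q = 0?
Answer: 0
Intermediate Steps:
K(v, l) = l + v
(K(4, -2)*(-15))*Q = ((-2 + 4)*(-15))*0 = (2*(-15))*0 = -30*0 = 0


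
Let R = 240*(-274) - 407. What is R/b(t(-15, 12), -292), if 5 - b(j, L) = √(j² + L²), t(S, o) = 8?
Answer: 330835/85303 + 264668*√5333/85303 ≈ 230.46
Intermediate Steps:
b(j, L) = 5 - √(L² + j²) (b(j, L) = 5 - √(j² + L²) = 5 - √(L² + j²))
R = -66167 (R = -65760 - 407 = -66167)
R/b(t(-15, 12), -292) = -66167/(5 - √((-292)² + 8²)) = -66167/(5 - √(85264 + 64)) = -66167/(5 - √85328) = -66167/(5 - 4*√5333)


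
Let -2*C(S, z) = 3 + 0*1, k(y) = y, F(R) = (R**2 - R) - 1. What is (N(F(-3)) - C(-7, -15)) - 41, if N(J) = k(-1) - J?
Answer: -103/2 ≈ -51.500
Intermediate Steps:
F(R) = -1 + R**2 - R
C(S, z) = -3/2 (C(S, z) = -(3 + 0*1)/2 = -(3 + 0)/2 = -1/2*3 = -3/2)
N(J) = -1 - J
(N(F(-3)) - C(-7, -15)) - 41 = ((-1 - (-1 + (-3)**2 - 1*(-3))) - 1*(-3/2)) - 41 = ((-1 - (-1 + 9 + 3)) + 3/2) - 41 = ((-1 - 1*11) + 3/2) - 41 = ((-1 - 11) + 3/2) - 41 = (-12 + 3/2) - 41 = -21/2 - 41 = -103/2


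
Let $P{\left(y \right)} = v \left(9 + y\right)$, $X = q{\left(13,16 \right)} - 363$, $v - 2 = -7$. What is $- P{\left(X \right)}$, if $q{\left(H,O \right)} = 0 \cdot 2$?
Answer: $-1770$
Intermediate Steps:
$v = -5$ ($v = 2 - 7 = -5$)
$q{\left(H,O \right)} = 0$
$X = -363$ ($X = 0 - 363 = -363$)
$P{\left(y \right)} = -45 - 5 y$ ($P{\left(y \right)} = - 5 \left(9 + y\right) = -45 - 5 y$)
$- P{\left(X \right)} = - (-45 - -1815) = - (-45 + 1815) = \left(-1\right) 1770 = -1770$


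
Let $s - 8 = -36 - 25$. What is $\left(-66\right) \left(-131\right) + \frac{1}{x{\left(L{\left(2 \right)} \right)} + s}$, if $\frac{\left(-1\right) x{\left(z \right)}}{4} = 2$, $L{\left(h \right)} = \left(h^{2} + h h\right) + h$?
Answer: $\frac{527405}{61} \approx 8646.0$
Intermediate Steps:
$L{\left(h \right)} = h + 2 h^{2}$ ($L{\left(h \right)} = \left(h^{2} + h^{2}\right) + h = 2 h^{2} + h = h + 2 h^{2}$)
$x{\left(z \right)} = -8$ ($x{\left(z \right)} = \left(-4\right) 2 = -8$)
$s = -53$ ($s = 8 - 61 = -53$)
$\left(-66\right) \left(-131\right) + \frac{1}{x{\left(L{\left(2 \right)} \right)} + s} = \left(-66\right) \left(-131\right) + \frac{1}{-8 - 53} = 8646 + \frac{1}{-61} = 8646 - \frac{1}{61} = \frac{527405}{61}$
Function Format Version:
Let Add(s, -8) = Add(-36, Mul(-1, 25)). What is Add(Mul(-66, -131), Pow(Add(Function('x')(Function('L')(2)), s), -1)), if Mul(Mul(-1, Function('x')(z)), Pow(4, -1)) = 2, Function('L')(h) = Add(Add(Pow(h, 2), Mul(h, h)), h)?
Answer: Rational(527405, 61) ≈ 8646.0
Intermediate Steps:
Function('L')(h) = Add(h, Mul(2, Pow(h, 2))) (Function('L')(h) = Add(Add(Pow(h, 2), Pow(h, 2)), h) = Add(Mul(2, Pow(h, 2)), h) = Add(h, Mul(2, Pow(h, 2))))
Function('x')(z) = -8 (Function('x')(z) = Mul(-4, 2) = -8)
s = -53 (s = Add(8, Add(-36, Mul(-1, 25))) = Add(8, Add(-36, -25)) = Add(8, -61) = -53)
Add(Mul(-66, -131), Pow(Add(Function('x')(Function('L')(2)), s), -1)) = Add(Mul(-66, -131), Pow(Add(-8, -53), -1)) = Add(8646, Pow(-61, -1)) = Add(8646, Rational(-1, 61)) = Rational(527405, 61)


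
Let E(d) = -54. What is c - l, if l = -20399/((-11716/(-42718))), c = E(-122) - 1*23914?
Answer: 295297697/5858 ≈ 50409.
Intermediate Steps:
c = -23968 (c = -54 - 1*23914 = -54 - 23914 = -23968)
l = -435702241/5858 (l = -20399/((-11716*(-1/42718))) = -20399/5858/21359 = -20399*21359/5858 = -435702241/5858 ≈ -74377.)
c - l = -23968 - 1*(-435702241/5858) = -23968 + 435702241/5858 = 295297697/5858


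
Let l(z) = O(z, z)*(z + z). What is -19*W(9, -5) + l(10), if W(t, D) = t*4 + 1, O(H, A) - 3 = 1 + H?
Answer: -423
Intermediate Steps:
O(H, A) = 4 + H (O(H, A) = 3 + (1 + H) = 4 + H)
W(t, D) = 1 + 4*t (W(t, D) = 4*t + 1 = 1 + 4*t)
l(z) = 2*z*(4 + z) (l(z) = (4 + z)*(z + z) = (4 + z)*(2*z) = 2*z*(4 + z))
-19*W(9, -5) + l(10) = -19*(1 + 4*9) + 2*10*(4 + 10) = -19*(1 + 36) + 2*10*14 = -19*37 + 280 = -703 + 280 = -423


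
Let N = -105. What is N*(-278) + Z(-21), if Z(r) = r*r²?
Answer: 19929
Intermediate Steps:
Z(r) = r³
N*(-278) + Z(-21) = -105*(-278) + (-21)³ = 29190 - 9261 = 19929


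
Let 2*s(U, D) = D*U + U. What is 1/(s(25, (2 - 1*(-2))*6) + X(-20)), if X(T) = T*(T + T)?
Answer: 2/2225 ≈ 0.00089888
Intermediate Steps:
X(T) = 2*T² (X(T) = T*(2*T) = 2*T²)
s(U, D) = U/2 + D*U/2 (s(U, D) = (D*U + U)/2 = (U + D*U)/2 = U/2 + D*U/2)
1/(s(25, (2 - 1*(-2))*6) + X(-20)) = 1/((½)*25*(1 + (2 - 1*(-2))*6) + 2*(-20)²) = 1/((½)*25*(1 + (2 + 2)*6) + 2*400) = 1/((½)*25*(1 + 4*6) + 800) = 1/((½)*25*(1 + 24) + 800) = 1/((½)*25*25 + 800) = 1/(625/2 + 800) = 1/(2225/2) = 2/2225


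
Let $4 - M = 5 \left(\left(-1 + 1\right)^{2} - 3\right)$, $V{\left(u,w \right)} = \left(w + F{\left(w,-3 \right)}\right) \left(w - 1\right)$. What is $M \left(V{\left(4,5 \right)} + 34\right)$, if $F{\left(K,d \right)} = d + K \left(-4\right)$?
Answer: $-722$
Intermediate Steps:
$F{\left(K,d \right)} = d - 4 K$
$V{\left(u,w \right)} = \left(-1 + w\right) \left(-3 - 3 w\right)$ ($V{\left(u,w \right)} = \left(w - \left(3 + 4 w\right)\right) \left(w - 1\right) = \left(-3 - 3 w\right) \left(-1 + w\right) = \left(-1 + w\right) \left(-3 - 3 w\right)$)
$M = 19$ ($M = 4 - 5 \left(\left(-1 + 1\right)^{2} - 3\right) = 4 - 5 \left(0^{2} - 3\right) = 4 - 5 \left(0 - 3\right) = 4 - 5 \left(-3\right) = 4 - -15 = 4 + 15 = 19$)
$M \left(V{\left(4,5 \right)} + 34\right) = 19 \left(\left(3 - 3 \cdot 5^{2}\right) + 34\right) = 19 \left(\left(3 - 75\right) + 34\right) = 19 \left(-72 + 34\right) = 19 \left(-38\right) = -722$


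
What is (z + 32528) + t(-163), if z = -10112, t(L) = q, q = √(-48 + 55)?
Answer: 22416 + √7 ≈ 22419.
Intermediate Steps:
q = √7 ≈ 2.6458
t(L) = √7
(z + 32528) + t(-163) = (-10112 + 32528) + √7 = 22416 + √7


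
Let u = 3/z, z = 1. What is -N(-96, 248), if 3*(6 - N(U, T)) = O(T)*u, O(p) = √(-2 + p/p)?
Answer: -6 + I ≈ -6.0 + 1.0*I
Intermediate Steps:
u = 3 (u = 3/1 = 3*1 = 3)
O(p) = I (O(p) = √(-2 + 1) = √(-1) = I)
N(U, T) = 6 - I (N(U, T) = 6 - I*3/3 = 6 - I)
-N(-96, 248) = -(6 - I) = -6 + I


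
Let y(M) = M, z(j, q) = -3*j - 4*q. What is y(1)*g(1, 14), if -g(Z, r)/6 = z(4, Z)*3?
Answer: 288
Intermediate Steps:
z(j, q) = -4*q - 3*j
g(Z, r) = 216 + 72*Z (g(Z, r) = -6*(-4*Z - 3*4)*3 = -6*(-4*Z - 12)*3 = -6*(-12 - 4*Z)*3 = -6*(-36 - 12*Z) = 216 + 72*Z)
y(1)*g(1, 14) = 1*(216 + 72*1) = 1*(216 + 72) = 1*288 = 288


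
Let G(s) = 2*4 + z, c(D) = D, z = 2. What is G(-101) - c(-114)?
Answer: 124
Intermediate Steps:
G(s) = 10 (G(s) = 2*4 + 2 = 8 + 2 = 10)
G(-101) - c(-114) = 10 - 1*(-114) = 10 + 114 = 124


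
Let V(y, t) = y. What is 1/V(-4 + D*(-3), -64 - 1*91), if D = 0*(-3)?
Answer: -1/4 ≈ -0.25000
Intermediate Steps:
D = 0
1/V(-4 + D*(-3), -64 - 1*91) = 1/(-4 + 0*(-3)) = 1/(-4 + 0) = 1/(-4) = -1/4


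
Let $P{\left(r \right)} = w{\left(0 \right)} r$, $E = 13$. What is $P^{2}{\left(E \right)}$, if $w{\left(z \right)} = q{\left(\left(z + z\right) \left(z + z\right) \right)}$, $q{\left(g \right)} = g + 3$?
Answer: $1521$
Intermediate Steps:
$q{\left(g \right)} = 3 + g$
$w{\left(z \right)} = 3 + 4 z^{2}$ ($w{\left(z \right)} = 3 + \left(z + z\right) \left(z + z\right) = 3 + 2 z 2 z = 3 + 4 z^{2}$)
$P{\left(r \right)} = 3 r$ ($P{\left(r \right)} = \left(3 + 4 \cdot 0^{2}\right) r = \left(3 + 4 \cdot 0\right) r = \left(3 + 0\right) r = 3 r$)
$P^{2}{\left(E \right)} = \left(3 \cdot 13\right)^{2} = 39^{2} = 1521$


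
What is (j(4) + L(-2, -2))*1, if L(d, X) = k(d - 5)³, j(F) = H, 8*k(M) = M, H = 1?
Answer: 169/512 ≈ 0.33008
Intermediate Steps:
k(M) = M/8
j(F) = 1
L(d, X) = (-5/8 + d/8)³ (L(d, X) = ((d - 5)/8)³ = ((-5 + d)/8)³ = (-5/8 + d/8)³)
(j(4) + L(-2, -2))*1 = (1 + (-5 - 2)³/512)*1 = (1 + (1/512)*(-7)³)*1 = (1 + (1/512)*(-343))*1 = (1 - 343/512)*1 = (169/512)*1 = 169/512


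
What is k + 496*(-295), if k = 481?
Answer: -145839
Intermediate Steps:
k + 496*(-295) = 481 + 496*(-295) = 481 - 146320 = -145839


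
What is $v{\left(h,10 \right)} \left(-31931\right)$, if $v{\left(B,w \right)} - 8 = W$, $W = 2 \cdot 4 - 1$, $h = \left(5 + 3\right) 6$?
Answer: $-478965$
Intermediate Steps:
$h = 48$ ($h = 8 \cdot 6 = 48$)
$W = 7$ ($W = 8 - 1 = 7$)
$v{\left(B,w \right)} = 15$ ($v{\left(B,w \right)} = 8 + 7 = 15$)
$v{\left(h,10 \right)} \left(-31931\right) = 15 \left(-31931\right) = -478965$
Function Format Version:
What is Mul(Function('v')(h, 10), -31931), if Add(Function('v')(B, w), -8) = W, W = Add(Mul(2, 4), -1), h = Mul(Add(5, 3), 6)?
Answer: -478965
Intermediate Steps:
h = 48 (h = Mul(8, 6) = 48)
W = 7 (W = Add(8, -1) = 7)
Function('v')(B, w) = 15 (Function('v')(B, w) = Add(8, 7) = 15)
Mul(Function('v')(h, 10), -31931) = Mul(15, -31931) = -478965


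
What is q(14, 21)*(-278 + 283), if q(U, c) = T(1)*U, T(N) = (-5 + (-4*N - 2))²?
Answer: 8470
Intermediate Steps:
T(N) = (-7 - 4*N)² (T(N) = (-5 + (-2 - 4*N))² = (-7 - 4*N)²)
q(U, c) = 121*U (q(U, c) = (7 + 4*1)²*U = (7 + 4)²*U = 11²*U = 121*U)
q(14, 21)*(-278 + 283) = (121*14)*(-278 + 283) = 1694*5 = 8470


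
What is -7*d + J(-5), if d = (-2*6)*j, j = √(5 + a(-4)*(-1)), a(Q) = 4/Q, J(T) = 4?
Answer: 4 + 84*√6 ≈ 209.76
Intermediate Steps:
j = √6 (j = √(5 + (4/(-4))*(-1)) = √(5 + (4*(-¼))*(-1)) = √(5 - 1*(-1)) = √(5 + 1) = √6 ≈ 2.4495)
d = -12*√6 (d = (-2*6)*√6 = -12*√6 ≈ -29.394)
-7*d + J(-5) = -(-84)*√6 + 4 = 84*√6 + 4 = 4 + 84*√6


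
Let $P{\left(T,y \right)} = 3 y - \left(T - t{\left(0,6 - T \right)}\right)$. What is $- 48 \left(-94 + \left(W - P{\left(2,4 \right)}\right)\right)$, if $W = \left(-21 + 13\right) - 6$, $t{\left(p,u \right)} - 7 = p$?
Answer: $6000$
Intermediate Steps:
$t{\left(p,u \right)} = 7 + p$
$W = -14$ ($W = -8 - 6 = -14$)
$P{\left(T,y \right)} = 7 - T + 3 y$ ($P{\left(T,y \right)} = 3 y - \left(-7 + T\right) = 7 - T + 3 y$)
$- 48 \left(-94 + \left(W - P{\left(2,4 \right)}\right)\right) = - 48 \left(-94 - \left(21 - 2 + 12\right)\right) = - 48 \left(-94 - 31\right) = \left(-48\right) \left(-125\right) = 6000$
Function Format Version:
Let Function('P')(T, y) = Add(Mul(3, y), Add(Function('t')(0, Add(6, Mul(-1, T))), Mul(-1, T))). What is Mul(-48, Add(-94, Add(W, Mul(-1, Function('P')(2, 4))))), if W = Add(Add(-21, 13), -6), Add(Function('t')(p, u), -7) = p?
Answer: 6000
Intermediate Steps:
Function('t')(p, u) = Add(7, p)
W = -14 (W = Add(-8, -6) = -14)
Function('P')(T, y) = Add(7, Mul(-1, T), Mul(3, y)) (Function('P')(T, y) = Add(Mul(3, y), Add(Add(7, 0), Mul(-1, T))) = Add(Mul(3, y), Add(7, Mul(-1, T))) = Add(7, Mul(-1, T), Mul(3, y)))
Mul(-48, Add(-94, Add(W, Mul(-1, Function('P')(2, 4))))) = Mul(-48, Add(-94, Add(-14, Mul(-1, Add(7, Mul(-1, 2), Mul(3, 4)))))) = Mul(-48, Add(-94, Add(-14, Mul(-1, Add(7, -2, 12))))) = Mul(-48, Add(-94, Add(-14, Mul(-1, 17)))) = Mul(-48, Add(-94, Add(-14, -17))) = Mul(-48, Add(-94, -31)) = Mul(-48, -125) = 6000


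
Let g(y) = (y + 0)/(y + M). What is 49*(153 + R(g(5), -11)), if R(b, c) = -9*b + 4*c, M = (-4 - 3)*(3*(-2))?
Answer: 248822/47 ≈ 5294.1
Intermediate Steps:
M = 42 (M = -7*(-6) = 42)
g(y) = y/(42 + y) (g(y) = (y + 0)/(y + 42) = y/(42 + y))
49*(153 + R(g(5), -11)) = 49*(153 + (-45/(42 + 5) + 4*(-11))) = 49*(153 + (-45/47 - 44)) = 49*(153 - 2113/47) = 49*(5078/47) = 248822/47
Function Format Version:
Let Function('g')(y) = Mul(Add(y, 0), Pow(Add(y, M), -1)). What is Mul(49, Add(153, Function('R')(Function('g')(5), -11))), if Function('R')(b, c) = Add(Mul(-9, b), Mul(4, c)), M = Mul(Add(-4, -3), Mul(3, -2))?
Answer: Rational(248822, 47) ≈ 5294.1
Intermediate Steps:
M = 42 (M = Mul(-7, -6) = 42)
Function('g')(y) = Mul(y, Pow(Add(42, y), -1)) (Function('g')(y) = Mul(Add(y, 0), Pow(Add(y, 42), -1)) = Mul(y, Pow(Add(42, y), -1)))
Mul(49, Add(153, Function('R')(Function('g')(5), -11))) = Mul(49, Add(153, Add(Mul(-9, Mul(5, Pow(Add(42, 5), -1))), Mul(4, -11)))) = Mul(49, Add(153, Add(Mul(-9, Mul(5, Pow(47, -1))), -44))) = Mul(49, Add(153, Add(Mul(-9, Mul(5, Rational(1, 47))), -44))) = Mul(49, Add(153, Add(Mul(-9, Rational(5, 47)), -44))) = Mul(49, Add(153, Add(Rational(-45, 47), -44))) = Mul(49, Add(153, Rational(-2113, 47))) = Mul(49, Rational(5078, 47)) = Rational(248822, 47)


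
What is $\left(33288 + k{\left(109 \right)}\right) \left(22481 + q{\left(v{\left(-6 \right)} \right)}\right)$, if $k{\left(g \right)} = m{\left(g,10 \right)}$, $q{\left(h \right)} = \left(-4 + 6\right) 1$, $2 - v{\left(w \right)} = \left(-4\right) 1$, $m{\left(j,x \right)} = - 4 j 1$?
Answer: $738611516$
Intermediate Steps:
$m{\left(j,x \right)} = - 4 j$
$v{\left(w \right)} = 6$ ($v{\left(w \right)} = 2 - \left(-4\right) 1 = 2 - -4 = 2 + 4 = 6$)
$q{\left(h \right)} = 2$ ($q{\left(h \right)} = 2 \cdot 1 = 2$)
$k{\left(g \right)} = - 4 g$
$\left(33288 + k{\left(109 \right)}\right) \left(22481 + q{\left(v{\left(-6 \right)} \right)}\right) = \left(33288 - 436\right) \left(22481 + 2\right) = \left(33288 - 436\right) 22483 = 32852 \cdot 22483 = 738611516$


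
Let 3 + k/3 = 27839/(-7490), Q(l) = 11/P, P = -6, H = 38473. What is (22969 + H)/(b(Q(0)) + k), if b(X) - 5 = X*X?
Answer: -1183372920/227063 ≈ -5211.6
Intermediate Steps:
Q(l) = -11/6 (Q(l) = 11/(-6) = 11*(-1/6) = -11/6)
b(X) = 5 + X**2 (b(X) = 5 + X*X = 5 + X**2)
k = -21561/1070 (k = -9 + 3*(27839/(-7490)) = -9 + 3*(27839*(-1/7490)) = -9 + 3*(-3977/1070) = -9 - 11931/1070 = -21561/1070 ≈ -20.150)
(22969 + H)/(b(Q(0)) + k) = (22969 + 38473)/((5 + (-11/6)**2) - 21561/1070) = 61442/((5 + 121/36) - 21561/1070) = 61442/(301/36 - 21561/1070) = 61442/(-227063/19260) = 61442*(-19260/227063) = -1183372920/227063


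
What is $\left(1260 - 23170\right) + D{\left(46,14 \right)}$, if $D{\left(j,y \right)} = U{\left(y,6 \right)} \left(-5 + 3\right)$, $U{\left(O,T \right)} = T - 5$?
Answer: $-21912$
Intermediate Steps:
$U{\left(O,T \right)} = -5 + T$ ($U{\left(O,T \right)} = T - 5 = -5 + T$)
$D{\left(j,y \right)} = -2$ ($D{\left(j,y \right)} = \left(-5 + 6\right) \left(-5 + 3\right) = 1 \left(-2\right) = -2$)
$\left(1260 - 23170\right) + D{\left(46,14 \right)} = \left(1260 - 23170\right) - 2 = -21910 - 2 = -21912$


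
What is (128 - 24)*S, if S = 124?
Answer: 12896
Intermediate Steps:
(128 - 24)*S = (128 - 24)*124 = 104*124 = 12896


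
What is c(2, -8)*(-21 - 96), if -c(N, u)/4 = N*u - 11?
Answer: -12636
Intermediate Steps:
c(N, u) = 44 - 4*N*u (c(N, u) = -4*(N*u - 11) = -4*(-11 + N*u) = 44 - 4*N*u)
c(2, -8)*(-21 - 96) = (44 - 4*2*(-8))*(-21 - 96) = (44 + 64)*(-117) = 108*(-117) = -12636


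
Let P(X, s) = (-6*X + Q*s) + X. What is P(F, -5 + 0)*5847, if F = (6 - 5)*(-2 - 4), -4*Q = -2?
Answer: 321585/2 ≈ 1.6079e+5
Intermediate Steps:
Q = 1/2 (Q = -1/4*(-2) = 1/2 ≈ 0.50000)
F = -6 (F = 1*(-6) = -6)
P(X, s) = s/2 - 5*X (P(X, s) = (-6*X + s/2) + X = (s/2 - 6*X) + X = s/2 - 5*X)
P(F, -5 + 0)*5847 = ((-5 + 0)/2 - 5*(-6))*5847 = ((1/2)*(-5) + 30)*5847 = (-5/2 + 30)*5847 = (55/2)*5847 = 321585/2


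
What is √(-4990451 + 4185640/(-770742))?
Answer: I*√82348523890552479/128457 ≈ 2233.9*I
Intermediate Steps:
√(-4990451 + 4185640/(-770742)) = √(-4990451 + 4185640*(-1/770742)) = √(-4990451 - 2092820/385371) = √(-1923177185141/385371) = I*√82348523890552479/128457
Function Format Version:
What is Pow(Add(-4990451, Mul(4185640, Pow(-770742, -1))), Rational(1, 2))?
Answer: Mul(Rational(1, 128457), I, Pow(82348523890552479, Rational(1, 2))) ≈ Mul(2233.9, I)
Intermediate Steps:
Pow(Add(-4990451, Mul(4185640, Pow(-770742, -1))), Rational(1, 2)) = Pow(Add(-4990451, Mul(4185640, Rational(-1, 770742))), Rational(1, 2)) = Pow(Add(-4990451, Rational(-2092820, 385371)), Rational(1, 2)) = Pow(Rational(-1923177185141, 385371), Rational(1, 2)) = Mul(Rational(1, 128457), I, Pow(82348523890552479, Rational(1, 2)))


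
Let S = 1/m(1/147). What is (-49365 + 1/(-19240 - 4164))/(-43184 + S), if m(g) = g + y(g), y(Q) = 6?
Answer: 1020163861063/892425530300 ≈ 1.1431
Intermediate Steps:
m(g) = 6 + g (m(g) = g + 6 = 6 + g)
S = 147/883 (S = 1/(6 + 1/147) = 1/(883/147) = 147/883 ≈ 0.16648)
(-49365 + 1/(-19240 - 4164))/(-43184 + S) = (-49365 + 1/(-19240 - 4164))/(-43184 + 147/883) = (-49365 + 1/(-23404))/(-38131325/883) = (-49365 - 1/23404)*(-883/38131325) = -1155338461/23404*(-883/38131325) = 1020163861063/892425530300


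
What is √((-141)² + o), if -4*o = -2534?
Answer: √82058/2 ≈ 143.23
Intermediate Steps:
o = 1267/2 (o = -¼*(-2534) = 1267/2 ≈ 633.50)
√((-141)² + o) = √((-141)² + 1267/2) = √(19881 + 1267/2) = √(41029/2) = √82058/2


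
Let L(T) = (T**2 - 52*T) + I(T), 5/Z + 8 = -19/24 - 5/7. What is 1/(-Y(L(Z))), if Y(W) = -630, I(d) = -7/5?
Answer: 1/630 ≈ 0.0015873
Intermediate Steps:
I(d) = -7/5 (I(d) = -7*1/5 = -7/5)
Z = -840/1597 (Z = 5/(-8 + (-19/24 - 5/7)) = 5/(-8 - 253/168) = 5/(-1597/168) = 5*(-168/1597) = -840/1597 ≈ -0.52599)
L(T) = -7/5 + T**2 - 52*T (L(T) = (T**2 - 52*T) - 7/5 = -7/5 + T**2 - 52*T)
1/(-Y(L(Z))) = 1/(-1*(-630)) = 1/630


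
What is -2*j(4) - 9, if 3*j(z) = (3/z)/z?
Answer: -73/8 ≈ -9.1250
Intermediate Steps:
j(z) = z⁻² (j(z) = ((3/z)/z)/3 = (3/z²)/3 = z⁻²)
-2*j(4) - 9 = -2/4² - 9 = -2*1/16 - 9 = -⅛ - 9 = -73/8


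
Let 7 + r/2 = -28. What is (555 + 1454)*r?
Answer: -140630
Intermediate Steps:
r = -70 (r = -14 + 2*(-28) = -14 - 56 = -70)
(555 + 1454)*r = (555 + 1454)*(-70) = 2009*(-70) = -140630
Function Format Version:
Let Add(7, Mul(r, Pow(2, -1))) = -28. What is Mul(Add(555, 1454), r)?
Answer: -140630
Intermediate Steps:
r = -70 (r = Add(-14, Mul(2, -28)) = Add(-14, -56) = -70)
Mul(Add(555, 1454), r) = Mul(Add(555, 1454), -70) = Mul(2009, -70) = -140630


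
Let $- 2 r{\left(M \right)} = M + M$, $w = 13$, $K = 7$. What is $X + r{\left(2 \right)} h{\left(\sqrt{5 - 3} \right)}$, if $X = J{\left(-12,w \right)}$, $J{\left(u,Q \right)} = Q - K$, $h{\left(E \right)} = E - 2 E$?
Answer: $6 + 2 \sqrt{2} \approx 8.8284$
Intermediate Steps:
$r{\left(M \right)} = - M$ ($r{\left(M \right)} = - \frac{M + M}{2} = - \frac{2 M}{2} = - M$)
$h{\left(E \right)} = - E$
$J{\left(u,Q \right)} = -7 + Q$ ($J{\left(u,Q \right)} = Q - 7 = -7 + Q$)
$X = 6$ ($X = -7 + 13 = 6$)
$X + r{\left(2 \right)} h{\left(\sqrt{5 - 3} \right)} = 6 + \left(-1\right) 2 \left(- \sqrt{5 - 3}\right) = 6 - 2 \left(- \sqrt{2}\right) = 6 + 2 \sqrt{2}$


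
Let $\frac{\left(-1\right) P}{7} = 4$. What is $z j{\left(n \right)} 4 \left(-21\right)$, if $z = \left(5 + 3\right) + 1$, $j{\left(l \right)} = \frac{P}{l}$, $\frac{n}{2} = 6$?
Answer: $1764$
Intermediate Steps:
$n = 12$ ($n = 2 \cdot 6 = 12$)
$P = -28$ ($P = \left(-7\right) 4 = -28$)
$j{\left(l \right)} = - \frac{28}{l}$
$z = 9$ ($z = 8 + 1 = 9$)
$z j{\left(n \right)} 4 \left(-21\right) = 9 - \frac{28}{12} \cdot 4 \left(-21\right) = 9 \left(-28\right) \frac{1}{12} \cdot 4 \left(-21\right) = 9 \left(\left(- \frac{7}{3}\right) 4\right) \left(-21\right) = 9 \left(- \frac{28}{3}\right) \left(-21\right) = \left(-84\right) \left(-21\right) = 1764$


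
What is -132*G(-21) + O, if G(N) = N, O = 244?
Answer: 3016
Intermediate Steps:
-132*G(-21) + O = -132*(-21) + 244 = 2772 + 244 = 3016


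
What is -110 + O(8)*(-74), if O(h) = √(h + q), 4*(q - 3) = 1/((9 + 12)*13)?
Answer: -110 - 37*√3279549/273 ≈ -355.44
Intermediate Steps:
q = 3277/1092 (q = 3 + (1/((9 + 12)*13))/4 = 3 + ((1/13)/21)/4 = 3 + ((1/21)*(1/13))/4 = 3 + (¼)*(1/273) = 3 + 1/1092 = 3277/1092 ≈ 3.0009)
O(h) = √(3277/1092 + h) (O(h) = √(h + 3277/1092) = √(3277/1092 + h))
-110 + O(8)*(-74) = -110 + (√(894621 + 298116*8)/546)*(-74) = -110 + (√(894621 + 2384928)/546)*(-74) = -110 + (√3279549/546)*(-74) = -110 - 37*√3279549/273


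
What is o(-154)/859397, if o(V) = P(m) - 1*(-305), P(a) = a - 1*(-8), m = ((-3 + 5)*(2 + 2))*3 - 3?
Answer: 334/859397 ≈ 0.00038864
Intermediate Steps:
m = 21 (m = (2*4)*3 - 3 = 8*3 - 3 = 24 - 3 = 21)
P(a) = 8 + a (P(a) = a + 8 = 8 + a)
o(V) = 334 (o(V) = (8 + 21) - 1*(-305) = 29 + 305 = 334)
o(-154)/859397 = 334/859397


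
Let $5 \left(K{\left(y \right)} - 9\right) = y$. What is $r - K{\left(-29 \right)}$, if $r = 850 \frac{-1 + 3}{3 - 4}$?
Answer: $- \frac{8516}{5} \approx -1703.2$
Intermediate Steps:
$K{\left(y \right)} = 9 + \frac{y}{5}$
$r = -1700$ ($r = 850 \frac{1}{-1} \cdot 2 = 850 \left(\left(-1\right) 2\right) = 850 \left(-2\right) = -1700$)
$r - K{\left(-29 \right)} = -1700 - \left(9 + \frac{1}{5} \left(-29\right)\right) = -1700 - \left(9 - \frac{29}{5}\right) = -1700 - \frac{16}{5} = - \frac{8516}{5}$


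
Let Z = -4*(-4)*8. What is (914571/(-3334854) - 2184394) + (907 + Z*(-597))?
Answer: -2512149157911/1111618 ≈ -2.2599e+6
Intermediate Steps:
Z = 128 (Z = 16*8 = 128)
(914571/(-3334854) - 2184394) + (907 + Z*(-597)) = (914571/(-3334854) - 2184394) + (907 + 128*(-597)) = (914571*(-1/3334854) - 2184394) + (907 - 76416) = (-304857/1111618 - 2184394) - 75509 = -2428211994349/1111618 - 75509 = -2512149157911/1111618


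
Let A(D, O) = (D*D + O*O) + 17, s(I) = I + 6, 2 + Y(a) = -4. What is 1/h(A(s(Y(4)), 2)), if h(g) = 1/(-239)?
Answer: -239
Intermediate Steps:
Y(a) = -6 (Y(a) = -2 - 4 = -6)
s(I) = 6 + I
A(D, O) = 17 + D² + O² (A(D, O) = (D² + O²) + 17 = 17 + D² + O²)
h(g) = -1/239
1/h(A(s(Y(4)), 2)) = 1/(-1/239) = -239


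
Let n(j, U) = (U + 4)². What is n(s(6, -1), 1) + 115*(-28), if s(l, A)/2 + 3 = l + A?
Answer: -3195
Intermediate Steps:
s(l, A) = -6 + 2*A + 2*l (s(l, A) = -6 + 2*(l + A) = -6 + 2*(A + l) = -6 + (2*A + 2*l) = -6 + 2*A + 2*l)
n(j, U) = (4 + U)²
n(s(6, -1), 1) + 115*(-28) = (4 + 1)² + 115*(-28) = 5² - 3220 = 25 - 3220 = -3195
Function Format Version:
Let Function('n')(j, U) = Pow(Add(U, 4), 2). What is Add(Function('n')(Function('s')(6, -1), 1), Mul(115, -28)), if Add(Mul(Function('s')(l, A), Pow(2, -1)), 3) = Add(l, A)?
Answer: -3195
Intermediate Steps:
Function('s')(l, A) = Add(-6, Mul(2, A), Mul(2, l)) (Function('s')(l, A) = Add(-6, Mul(2, Add(l, A))) = Add(-6, Mul(2, Add(A, l))) = Add(-6, Add(Mul(2, A), Mul(2, l))) = Add(-6, Mul(2, A), Mul(2, l)))
Function('n')(j, U) = Pow(Add(4, U), 2)
Add(Function('n')(Function('s')(6, -1), 1), Mul(115, -28)) = Add(Pow(Add(4, 1), 2), Mul(115, -28)) = Add(Pow(5, 2), -3220) = Add(25, -3220) = -3195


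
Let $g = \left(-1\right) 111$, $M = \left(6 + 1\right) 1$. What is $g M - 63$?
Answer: $-840$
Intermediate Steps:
$M = 7$ ($M = 7 \cdot 1 = 7$)
$g = -111$
$g M - 63 = \left(-111\right) 7 - 63 = -777 - 63 = -840$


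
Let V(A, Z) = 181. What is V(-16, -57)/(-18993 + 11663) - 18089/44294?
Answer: -35152396/81168755 ≈ -0.43308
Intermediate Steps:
V(-16, -57)/(-18993 + 11663) - 18089/44294 = 181/(-18993 + 11663) - 18089/44294 = 181/(-7330) - 18089*1/44294 = 181*(-1/7330) - 18089/44294 = -181/7330 - 18089/44294 = -35152396/81168755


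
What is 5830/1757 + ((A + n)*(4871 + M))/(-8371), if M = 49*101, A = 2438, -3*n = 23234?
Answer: 274825949590/44123541 ≈ 6228.6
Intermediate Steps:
n = -23234/3 (n = -⅓*23234 = -23234/3 ≈ -7744.7)
M = 4949
5830/1757 + ((A + n)*(4871 + M))/(-8371) = 5830/1757 + ((2438 - 23234/3)*(4871 + 4949))/(-8371) = 5830*(1/1757) - 15920/3*9820*(-1/8371) = 5830/1757 - 156334400/3*(-1/8371) = 5830/1757 + 156334400/25113 = 274825949590/44123541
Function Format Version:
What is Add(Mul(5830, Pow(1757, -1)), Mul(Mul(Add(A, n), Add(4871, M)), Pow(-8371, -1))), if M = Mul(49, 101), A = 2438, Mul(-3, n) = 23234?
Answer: Rational(274825949590, 44123541) ≈ 6228.6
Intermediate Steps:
n = Rational(-23234, 3) (n = Mul(Rational(-1, 3), 23234) = Rational(-23234, 3) ≈ -7744.7)
M = 4949
Add(Mul(5830, Pow(1757, -1)), Mul(Mul(Add(A, n), Add(4871, M)), Pow(-8371, -1))) = Add(Mul(5830, Pow(1757, -1)), Mul(Mul(Add(2438, Rational(-23234, 3)), Add(4871, 4949)), Pow(-8371, -1))) = Add(Mul(5830, Rational(1, 1757)), Mul(Mul(Rational(-15920, 3), 9820), Rational(-1, 8371))) = Add(Rational(5830, 1757), Mul(Rational(-156334400, 3), Rational(-1, 8371))) = Add(Rational(5830, 1757), Rational(156334400, 25113)) = Rational(274825949590, 44123541)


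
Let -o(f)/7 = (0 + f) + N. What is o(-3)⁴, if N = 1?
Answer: 38416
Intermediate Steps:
o(f) = -7 - 7*f (o(f) = -7*((0 + f) + 1) = -7*(f + 1) = -7*(1 + f) = -7 - 7*f)
o(-3)⁴ = (-7 - 7*(-3))⁴ = (-7 + 21)⁴ = 14⁴ = 38416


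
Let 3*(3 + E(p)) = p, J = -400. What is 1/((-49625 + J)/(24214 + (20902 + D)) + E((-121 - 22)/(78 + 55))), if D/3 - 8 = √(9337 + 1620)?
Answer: -12598932923808/56275089164155 - 41551461*√10957/11255017832831 ≈ -0.22427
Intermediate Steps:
E(p) = -3 + p/3
D = 24 + 3*√10957 (D = 24 + 3*√(9337 + 1620) = 24 + 3*√10957 ≈ 338.03)
1/((-49625 + J)/(24214 + (20902 + D)) + E((-121 - 22)/(78 + 55))) = 1/((-49625 - 400)/(24214 + (20902 + (24 + 3*√10957))) + (-3 + ((-121 - 22)/(78 + 55))/3)) = 1/(-50025/(24214 + (20926 + 3*√10957)) + (-3 + (-143/133)/3)) = 1/(-50025/(45140 + 3*√10957) + (-3 + (-143*1/133)/3)) = 1/(-50025/(45140 + 3*√10957) + (-3 + (⅓)*(-143/133))) = 1/(-50025/(45140 + 3*√10957) + (-3 - 143/399)) = 1/(-50025/(45140 + 3*√10957) - 1340/399) = 1/(-1340/399 - 50025/(45140 + 3*√10957))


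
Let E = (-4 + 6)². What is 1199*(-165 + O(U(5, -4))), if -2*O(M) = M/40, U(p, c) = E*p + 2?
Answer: -7926589/40 ≈ -1.9816e+5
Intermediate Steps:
E = 4 (E = 2² = 4)
U(p, c) = 2 + 4*p (U(p, c) = 4*p + 2 = 2 + 4*p)
O(M) = -M/80 (O(M) = -M/(2*40) = -M/80)
1199*(-165 + O(U(5, -4))) = 1199*(-165 - (2 + 4*5)/80) = 1199*(-165 - (2 + 20)/80) = 1199*(-165 - 1/80*22) = 1199*(-165 - 11/40) = 1199*(-6611/40) = -7926589/40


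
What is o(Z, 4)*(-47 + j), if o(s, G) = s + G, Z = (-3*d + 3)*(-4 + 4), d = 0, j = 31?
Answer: -64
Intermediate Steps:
Z = 0 (Z = (-3*0 + 3)*(-4 + 4) = (0 + 3)*0 = 3*0 = 0)
o(s, G) = G + s
o(Z, 4)*(-47 + j) = (4 + 0)*(-47 + 31) = 4*(-16) = -64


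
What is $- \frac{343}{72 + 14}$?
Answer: $- \frac{343}{86} \approx -3.9884$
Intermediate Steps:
$- \frac{343}{72 + 14} = - \frac{343}{86}$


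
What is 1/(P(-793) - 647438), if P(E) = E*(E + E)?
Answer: 1/610260 ≈ 1.6386e-6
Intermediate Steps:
P(E) = 2*E² (P(E) = E*(2*E) = 2*E²)
1/(P(-793) - 647438) = 1/(2*(-793)² - 647438) = 1/(2*628849 - 647438) = 1/(1257698 - 647438) = 1/610260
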